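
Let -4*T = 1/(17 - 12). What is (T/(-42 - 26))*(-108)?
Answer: -27/340 ≈ -0.079412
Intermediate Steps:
T = -1/20 (T = -1/(4*(17 - 12)) = -¼/5 = -¼*⅕ = -1/20 ≈ -0.050000)
(T/(-42 - 26))*(-108) = (-1/20/(-42 - 26))*(-108) = (-1/20/(-68))*(-108) = -1/68*(-1/20)*(-108) = (1/1360)*(-108) = -27/340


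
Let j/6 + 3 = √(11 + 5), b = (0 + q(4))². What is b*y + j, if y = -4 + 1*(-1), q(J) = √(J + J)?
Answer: -34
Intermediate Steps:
q(J) = √2*√J (q(J) = √(2*J) = √2*√J)
b = 8 (b = (0 + √2*√4)² = (0 + √2*2)² = (0 + 2*√2)² = (2*√2)² = 8)
j = 6 (j = -18 + 6*√(11 + 5) = -18 + 6*√16 = -18 + 6*4 = -18 + 24 = 6)
y = -5 (y = -4 - 1 = -5)
b*y + j = 8*(-5) + 6 = -40 + 6 = -34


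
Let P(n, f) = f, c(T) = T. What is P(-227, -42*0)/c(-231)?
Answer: 0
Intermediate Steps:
P(-227, -42*0)/c(-231) = -42*0/(-231) = 0*(-1/231) = 0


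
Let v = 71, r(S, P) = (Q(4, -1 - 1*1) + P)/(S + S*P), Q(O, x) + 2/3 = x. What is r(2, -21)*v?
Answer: 5041/120 ≈ 42.008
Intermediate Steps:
Q(O, x) = -⅔ + x
r(S, P) = (-8/3 + P)/(S + P*S) (r(S, P) = ((-⅔ + (-1 - 1*1)) + P)/(S + S*P) = ((-⅔ + (-1 - 1)) + P)/(S + P*S) = ((-⅔ - 2) + P)/(S + P*S) = (-8/3 + P)/(S + P*S))
r(2, -21)*v = ((-8/3 - 21)/(2*(1 - 21)))*71 = ((½)*(-71/3)/(-20))*71 = ((½)*(-1/20)*(-71/3))*71 = (71/120)*71 = 5041/120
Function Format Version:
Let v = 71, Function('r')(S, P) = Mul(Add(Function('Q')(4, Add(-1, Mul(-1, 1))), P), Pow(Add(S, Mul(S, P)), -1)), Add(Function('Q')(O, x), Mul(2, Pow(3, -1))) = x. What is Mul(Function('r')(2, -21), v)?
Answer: Rational(5041, 120) ≈ 42.008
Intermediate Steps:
Function('Q')(O, x) = Add(Rational(-2, 3), x)
Function('r')(S, P) = Mul(Pow(Add(S, Mul(P, S)), -1), Add(Rational(-8, 3), P)) (Function('r')(S, P) = Mul(Add(Add(Rational(-2, 3), Add(-1, Mul(-1, 1))), P), Pow(Add(S, Mul(S, P)), -1)) = Mul(Add(Add(Rational(-2, 3), Add(-1, -1)), P), Pow(Add(S, Mul(P, S)), -1)) = Mul(Add(Add(Rational(-2, 3), -2), P), Pow(Add(S, Mul(P, S)), -1)) = Mul(Add(Rational(-8, 3), P), Pow(Add(S, Mul(P, S)), -1)) = Mul(Pow(Add(S, Mul(P, S)), -1), Add(Rational(-8, 3), P)))
Mul(Function('r')(2, -21), v) = Mul(Mul(Pow(2, -1), Pow(Add(1, -21), -1), Add(Rational(-8, 3), -21)), 71) = Mul(Mul(Rational(1, 2), Pow(-20, -1), Rational(-71, 3)), 71) = Mul(Mul(Rational(1, 2), Rational(-1, 20), Rational(-71, 3)), 71) = Mul(Rational(71, 120), 71) = Rational(5041, 120)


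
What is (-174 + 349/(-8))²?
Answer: 3031081/64 ≈ 47361.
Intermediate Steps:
(-174 + 349/(-8))² = (-174 + 349*(-⅛))² = (-174 - 349/8)² = (-1741/8)² = 3031081/64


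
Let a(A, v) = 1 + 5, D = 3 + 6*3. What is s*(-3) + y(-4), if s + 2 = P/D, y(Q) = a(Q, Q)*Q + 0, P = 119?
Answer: -35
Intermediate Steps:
D = 21 (D = 3 + 18 = 21)
a(A, v) = 6
y(Q) = 6*Q (y(Q) = 6*Q + 0 = 6*Q)
s = 11/3 (s = -2 + 119/21 = -2 + 119*(1/21) = -2 + 17/3 = 11/3 ≈ 3.6667)
s*(-3) + y(-4) = (11/3)*(-3) + 6*(-4) = -11 - 24 = -35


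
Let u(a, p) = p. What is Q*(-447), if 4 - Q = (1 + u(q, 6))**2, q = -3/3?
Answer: 20115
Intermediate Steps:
q = -1 (q = -3*1/3 = -1)
Q = -45 (Q = 4 - (1 + 6)**2 = 4 - 1*7**2 = 4 - 1*49 = 4 - 49 = -45)
Q*(-447) = -45*(-447) = 20115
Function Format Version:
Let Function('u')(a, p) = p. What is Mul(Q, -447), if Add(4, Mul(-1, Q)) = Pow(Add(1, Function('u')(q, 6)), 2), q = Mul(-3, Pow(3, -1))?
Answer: 20115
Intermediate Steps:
q = -1 (q = Mul(-3, Rational(1, 3)) = -1)
Q = -45 (Q = Add(4, Mul(-1, Pow(Add(1, 6), 2))) = Add(4, Mul(-1, Pow(7, 2))) = Add(4, Mul(-1, 49)) = Add(4, -49) = -45)
Mul(Q, -447) = Mul(-45, -447) = 20115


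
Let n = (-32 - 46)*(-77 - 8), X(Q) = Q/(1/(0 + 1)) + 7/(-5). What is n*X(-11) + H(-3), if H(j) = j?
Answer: -82215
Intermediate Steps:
X(Q) = -7/5 + Q (X(Q) = Q/(1/1) + 7*(-1/5) = Q/1 - 7/5 = Q*1 - 7/5 = Q - 7/5 = -7/5 + Q)
n = 6630 (n = -78*(-85) = 6630)
n*X(-11) + H(-3) = 6630*(-7/5 - 11) - 3 = 6630*(-62/5) - 3 = -82212 - 3 = -82215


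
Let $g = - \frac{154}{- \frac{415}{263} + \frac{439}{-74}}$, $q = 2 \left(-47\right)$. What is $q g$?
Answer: $- \frac{40247416}{20881} \approx -1927.5$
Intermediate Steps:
$q = -94$
$g = \frac{428164}{20881}$ ($g = - \frac{154}{\left(-415\right) \frac{1}{263} + 439 \left(- \frac{1}{74}\right)} = - \frac{154}{- \frac{415}{263} - \frac{439}{74}} = - \frac{154}{- \frac{146167}{19462}} = \left(-154\right) \left(- \frac{19462}{146167}\right) = \frac{428164}{20881} \approx 20.505$)
$q g = \left(-94\right) \frac{428164}{20881} = - \frac{40247416}{20881}$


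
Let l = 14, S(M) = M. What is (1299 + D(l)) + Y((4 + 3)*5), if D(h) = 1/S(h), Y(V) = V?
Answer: 18677/14 ≈ 1334.1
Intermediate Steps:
D(h) = 1/h
(1299 + D(l)) + Y((4 + 3)*5) = (1299 + 1/14) + (4 + 3)*5 = (1299 + 1/14) + 7*5 = 18187/14 + 35 = 18677/14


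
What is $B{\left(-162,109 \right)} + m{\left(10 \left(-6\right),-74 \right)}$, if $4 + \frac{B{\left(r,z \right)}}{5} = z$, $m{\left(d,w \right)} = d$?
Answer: $465$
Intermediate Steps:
$B{\left(r,z \right)} = -20 + 5 z$
$B{\left(-162,109 \right)} + m{\left(10 \left(-6\right),-74 \right)} = \left(-20 + 5 \cdot 109\right) + 10 \left(-6\right) = \left(-20 + 545\right) - 60 = 525 - 60 = 465$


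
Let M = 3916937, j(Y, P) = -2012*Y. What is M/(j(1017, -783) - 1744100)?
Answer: -3916937/3790304 ≈ -1.0334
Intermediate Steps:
M/(j(1017, -783) - 1744100) = 3916937/(-2012*1017 - 1744100) = 3916937/(-2046204 - 1744100) = 3916937/(-3790304) = 3916937*(-1/3790304) = -3916937/3790304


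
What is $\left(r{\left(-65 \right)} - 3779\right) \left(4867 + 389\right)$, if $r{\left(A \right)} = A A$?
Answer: $2344176$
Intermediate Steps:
$r{\left(A \right)} = A^{2}$
$\left(r{\left(-65 \right)} - 3779\right) \left(4867 + 389\right) = \left(\left(-65\right)^{2} - 3779\right) \left(4867 + 389\right) = \left(4225 - 3779\right) 5256 = 446 \cdot 5256 = 2344176$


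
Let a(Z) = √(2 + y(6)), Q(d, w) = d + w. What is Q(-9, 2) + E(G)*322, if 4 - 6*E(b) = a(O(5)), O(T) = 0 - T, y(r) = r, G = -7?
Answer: 623/3 - 322*√2/3 ≈ 55.874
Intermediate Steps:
O(T) = -T
a(Z) = 2*√2 (a(Z) = √(2 + 6) = √8 = 2*√2)
E(b) = ⅔ - √2/3
Q(-9, 2) + E(G)*322 = (-9 + 2) + (⅔ - √2/3)*322 = -7 + (644/3 - 322*√2/3) = 623/3 - 322*√2/3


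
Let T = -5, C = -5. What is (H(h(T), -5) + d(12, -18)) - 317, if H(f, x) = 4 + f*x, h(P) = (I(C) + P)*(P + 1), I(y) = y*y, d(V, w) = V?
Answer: 99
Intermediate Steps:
I(y) = y²
h(P) = (1 + P)*(25 + P) (h(P) = ((-5)² + P)*(P + 1) = (25 + P)*(1 + P) = (1 + P)*(25 + P))
(H(h(T), -5) + d(12, -18)) - 317 = ((4 + (25 + (-5)² + 26*(-5))*(-5)) + 12) - 317 = ((4 + (25 + 25 - 130)*(-5)) + 12) - 317 = ((4 - 80*(-5)) + 12) - 317 = ((4 + 400) + 12) - 317 = (404 + 12) - 317 = 416 - 317 = 99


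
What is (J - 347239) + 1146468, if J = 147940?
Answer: 947169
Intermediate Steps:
(J - 347239) + 1146468 = (147940 - 347239) + 1146468 = -199299 + 1146468 = 947169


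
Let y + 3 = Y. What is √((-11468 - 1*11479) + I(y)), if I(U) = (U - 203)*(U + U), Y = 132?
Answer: 9*I*√519 ≈ 205.03*I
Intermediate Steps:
y = 129 (y = -3 + 132 = 129)
I(U) = 2*U*(-203 + U) (I(U) = (-203 + U)*(2*U) = 2*U*(-203 + U))
√((-11468 - 1*11479) + I(y)) = √((-11468 - 1*11479) + 2*129*(-203 + 129)) = √((-11468 - 11479) + 2*129*(-74)) = √(-22947 - 19092) = √(-42039) = 9*I*√519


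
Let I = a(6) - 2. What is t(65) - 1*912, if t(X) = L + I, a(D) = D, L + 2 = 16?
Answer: -894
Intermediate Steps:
L = 14 (L = -2 + 16 = 14)
I = 4 (I = 6 - 2 = 4)
t(X) = 18 (t(X) = 14 + 4 = 18)
t(65) - 1*912 = 18 - 1*912 = 18 - 912 = -894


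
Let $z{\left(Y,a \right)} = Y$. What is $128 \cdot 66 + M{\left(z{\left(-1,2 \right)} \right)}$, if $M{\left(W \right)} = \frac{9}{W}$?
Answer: $8439$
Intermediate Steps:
$128 \cdot 66 + M{\left(z{\left(-1,2 \right)} \right)} = 128 \cdot 66 + \frac{9}{-1} = 8448 + 9 \left(-1\right) = 8448 - 9 = 8439$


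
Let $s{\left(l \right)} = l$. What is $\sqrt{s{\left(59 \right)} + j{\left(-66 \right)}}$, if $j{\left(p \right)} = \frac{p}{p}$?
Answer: $2 \sqrt{15} \approx 7.746$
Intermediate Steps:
$j{\left(p \right)} = 1$
$\sqrt{s{\left(59 \right)} + j{\left(-66 \right)}} = \sqrt{59 + 1} = \sqrt{60} = 2 \sqrt{15}$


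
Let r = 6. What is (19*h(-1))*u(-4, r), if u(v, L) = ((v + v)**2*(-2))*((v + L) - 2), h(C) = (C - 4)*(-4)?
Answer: 0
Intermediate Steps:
h(C) = 16 - 4*C (h(C) = (-4 + C)*(-4) = 16 - 4*C)
u(v, L) = -8*v**2*(-2 + L + v) (u(v, L) = ((2*v)**2*(-2))*((L + v) - 2) = ((4*v**2)*(-2))*(-2 + L + v) = (-8*v**2)*(-2 + L + v) = -8*v**2*(-2 + L + v))
(19*h(-1))*u(-4, r) = (19*(16 - 4*(-1)))*(8*(-4)**2*(2 - 1*6 - 1*(-4))) = (19*(16 + 4))*(8*16*(2 - 6 + 4)) = (19*20)*(8*16*0) = 380*0 = 0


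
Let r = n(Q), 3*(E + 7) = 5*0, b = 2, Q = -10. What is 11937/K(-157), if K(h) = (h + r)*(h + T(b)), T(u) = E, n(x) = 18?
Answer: 11937/22796 ≈ 0.52364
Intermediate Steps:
E = -7 (E = -7 + (5*0)/3 = -7 + (⅓)*0 = -7 + 0 = -7)
r = 18
T(u) = -7
K(h) = (-7 + h)*(18 + h) (K(h) = (h + 18)*(h - 7) = (18 + h)*(-7 + h) = (-7 + h)*(18 + h))
11937/K(-157) = 11937/(-126 + (-157)² + 11*(-157)) = 11937/(-126 + 24649 - 1727) = 11937/22796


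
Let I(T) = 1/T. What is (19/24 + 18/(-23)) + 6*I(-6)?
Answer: -547/552 ≈ -0.99094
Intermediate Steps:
(19/24 + 18/(-23)) + 6*I(-6) = (19/24 + 18/(-23)) + 6/(-6) = (19*(1/24) + 18*(-1/23)) + 6*(-⅙) = (19/24 - 18/23) - 1 = 5/552 - 1 = -547/552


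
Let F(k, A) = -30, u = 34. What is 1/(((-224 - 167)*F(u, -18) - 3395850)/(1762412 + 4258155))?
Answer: -6020567/3384120 ≈ -1.7791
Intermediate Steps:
1/(((-224 - 167)*F(u, -18) - 3395850)/(1762412 + 4258155)) = 1/(((-224 - 167)*(-30) - 3395850)/(1762412 + 4258155)) = 1/((-391*(-30) - 3395850)/6020567) = 1/((11730 - 3395850)*(1/6020567)) = 1/(-3384120*1/6020567) = 1/(-3384120/6020567) = -6020567/3384120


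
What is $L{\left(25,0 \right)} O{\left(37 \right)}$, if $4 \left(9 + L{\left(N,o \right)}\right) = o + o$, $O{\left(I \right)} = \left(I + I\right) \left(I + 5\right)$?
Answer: $-27972$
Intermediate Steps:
$O{\left(I \right)} = 2 I \left(5 + I\right)$
$L{\left(N,o \right)} = -9 + \frac{o}{2}$ ($L{\left(N,o \right)} = -9 + \frac{o + o}{4} = -9 + \frac{2 o}{4} = -9 + \frac{o}{2}$)
$L{\left(25,0 \right)} O{\left(37 \right)} = \left(-9 + \frac{1}{2} \cdot 0\right) 2 \cdot 37 \left(5 + 37\right) = \left(-9 + 0\right) 2 \cdot 37 \cdot 42 = \left(-9\right) 3108 = -27972$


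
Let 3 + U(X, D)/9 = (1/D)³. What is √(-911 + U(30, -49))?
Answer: I*√110354771/343 ≈ 30.627*I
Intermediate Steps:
U(X, D) = -27 + 9/D³ (U(X, D) = -27 + 9*(1/D)³ = -27 + 9/D³)
√(-911 + U(30, -49)) = √(-911 + (-27 + 9/(-49)³)) = √(-911 + (-27 + 9*(-1/117649))) = √(-911 + (-27 - 9/117649)) = √(-911 - 3176532/117649) = √(-110354771/117649) = I*√110354771/343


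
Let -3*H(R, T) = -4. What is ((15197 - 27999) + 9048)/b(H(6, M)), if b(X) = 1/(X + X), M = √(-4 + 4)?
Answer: -30032/3 ≈ -10011.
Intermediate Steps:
M = 0 (M = √0 = 0)
H(R, T) = 4/3 (H(R, T) = -⅓*(-4) = 4/3)
b(X) = 1/(2*X)
((15197 - 27999) + 9048)/b(H(6, M)) = ((15197 - 27999) + 9048)/((1/(2*(4/3)))) = (-12802 + 9048)/(((½)*(¾))) = -3754/3/8 = -3754*8/3 = -30032/3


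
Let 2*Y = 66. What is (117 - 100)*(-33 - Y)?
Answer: -1122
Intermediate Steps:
Y = 33 (Y = (½)*66 = 33)
(117 - 100)*(-33 - Y) = (117 - 100)*(-33 - 1*33) = 17*(-33 - 33) = 17*(-66) = -1122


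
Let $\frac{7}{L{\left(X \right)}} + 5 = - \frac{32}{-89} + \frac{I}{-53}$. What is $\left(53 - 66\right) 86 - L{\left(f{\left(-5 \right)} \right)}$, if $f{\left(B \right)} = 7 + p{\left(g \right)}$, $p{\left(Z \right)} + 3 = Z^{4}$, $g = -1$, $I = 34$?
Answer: $- \frac{27821951}{24915} \approx -1116.7$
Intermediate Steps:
$p{\left(Z \right)} = -3 + Z^{4}$
$f{\left(B \right)} = 5$ ($f{\left(B \right)} = 7 - \left(3 - \left(-1\right)^{4}\right) = 7 + \left(-3 + 1\right) = 7 - 2 = 5$)
$L{\left(X \right)} = - \frac{33019}{24915}$ ($L{\left(X \right)} = \frac{7}{-5 + \left(- \frac{32}{-89} + \frac{34}{-53}\right)} = \frac{7}{-5 + \left(\left(-32\right) \left(- \frac{1}{89}\right) + 34 \left(- \frac{1}{53}\right)\right)} = \frac{7}{-5 + \left(\frac{32}{89} - \frac{34}{53}\right)} = \frac{7}{-5 - \frac{1330}{4717}} = \frac{7}{- \frac{24915}{4717}} = 7 \left(- \frac{4717}{24915}\right) = - \frac{33019}{24915}$)
$\left(53 - 66\right) 86 - L{\left(f{\left(-5 \right)} \right)} = \left(53 - 66\right) 86 - - \frac{33019}{24915} = \left(-13\right) 86 + \frac{33019}{24915} = -1118 + \frac{33019}{24915} = - \frac{27821951}{24915}$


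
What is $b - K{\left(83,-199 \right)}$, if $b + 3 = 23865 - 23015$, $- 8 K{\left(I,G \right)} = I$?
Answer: $\frac{6859}{8} \approx 857.38$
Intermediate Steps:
$K{\left(I,G \right)} = - \frac{I}{8}$
$b = 847$ ($b = -3 + \left(23865 - 23015\right) = -3 + 850 = 847$)
$b - K{\left(83,-199 \right)} = 847 - \left(- \frac{1}{8}\right) 83 = 847 - - \frac{83}{8} = 847 + \frac{83}{8} = \frac{6859}{8}$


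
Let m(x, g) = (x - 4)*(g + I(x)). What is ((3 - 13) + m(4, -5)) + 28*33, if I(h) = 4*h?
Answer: 914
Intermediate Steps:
m(x, g) = (-4 + x)*(g + 4*x) (m(x, g) = (x - 4)*(g + 4*x) = (-4 + x)*(g + 4*x))
((3 - 13) + m(4, -5)) + 28*33 = ((3 - 13) + (-16*4 - 4*(-5) + 4*4² - 5*4)) + 28*33 = (-10 + (-64 + 20 + 4*16 - 20)) + 924 = (-10 + (-64 + 20 + 64 - 20)) + 924 = (-10 + 0) + 924 = -10 + 924 = 914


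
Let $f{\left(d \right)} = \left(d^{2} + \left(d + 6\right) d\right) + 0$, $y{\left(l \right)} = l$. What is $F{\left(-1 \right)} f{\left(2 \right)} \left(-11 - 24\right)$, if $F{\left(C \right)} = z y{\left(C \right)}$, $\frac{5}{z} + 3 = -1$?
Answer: $-875$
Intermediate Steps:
$z = - \frac{5}{4}$ ($z = \frac{5}{-3 - 1} = \frac{5}{-4} = 5 \left(- \frac{1}{4}\right) = - \frac{5}{4} \approx -1.25$)
$f{\left(d \right)} = d^{2} + d \left(6 + d\right)$ ($f{\left(d \right)} = \left(d^{2} + \left(6 + d\right) d\right) + 0 = \left(d^{2} + d \left(6 + d\right)\right) + 0 = d^{2} + d \left(6 + d\right)$)
$F{\left(C \right)} = - \frac{5 C}{4}$
$F{\left(-1 \right)} f{\left(2 \right)} \left(-11 - 24\right) = \left(- \frac{5}{4}\right) \left(-1\right) 2 \cdot 2 \left(3 + 2\right) \left(-11 - 24\right) = \frac{5 \cdot 2 \cdot 2 \cdot 5}{4} \left(-11 - 24\right) = \frac{5}{4} \cdot 20 \left(-35\right) = 25 \left(-35\right) = -875$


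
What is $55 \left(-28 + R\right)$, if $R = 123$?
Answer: $5225$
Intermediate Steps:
$55 \left(-28 + R\right) = 55 \left(-28 + 123\right) = 55 \cdot 95 = 5225$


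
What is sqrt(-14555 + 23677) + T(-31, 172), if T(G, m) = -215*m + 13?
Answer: -36967 + sqrt(9122) ≈ -36872.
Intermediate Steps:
T(G, m) = 13 - 215*m
sqrt(-14555 + 23677) + T(-31, 172) = sqrt(-14555 + 23677) + (13 - 215*172) = sqrt(9122) + (13 - 36980) = sqrt(9122) - 36967 = -36967 + sqrt(9122)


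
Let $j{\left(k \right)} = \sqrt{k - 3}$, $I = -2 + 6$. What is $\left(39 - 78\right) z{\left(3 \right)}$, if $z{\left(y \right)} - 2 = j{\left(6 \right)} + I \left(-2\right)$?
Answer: $234 - 39 \sqrt{3} \approx 166.45$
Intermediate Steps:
$I = 4$
$j{\left(k \right)} = \sqrt{-3 + k}$
$z{\left(y \right)} = -6 + \sqrt{3}$ ($z{\left(y \right)} = 2 + \left(\sqrt{-3 + 6} + 4 \left(-2\right)\right) = 2 - \left(8 - \sqrt{3}\right) = -6 + \sqrt{3}$)
$\left(39 - 78\right) z{\left(3 \right)} = \left(39 - 78\right) \left(-6 + \sqrt{3}\right) = - 39 \left(-6 + \sqrt{3}\right) = 234 - 39 \sqrt{3}$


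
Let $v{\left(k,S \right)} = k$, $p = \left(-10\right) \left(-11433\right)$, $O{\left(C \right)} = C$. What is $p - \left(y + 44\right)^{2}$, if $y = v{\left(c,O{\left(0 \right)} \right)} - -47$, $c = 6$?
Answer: $104921$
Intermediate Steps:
$p = 114330$
$y = 53$ ($y = 6 - -47 = 6 + 47 = 53$)
$p - \left(y + 44\right)^{2} = 114330 - \left(53 + 44\right)^{2} = 114330 - 97^{2} = 114330 - 9409 = 104921$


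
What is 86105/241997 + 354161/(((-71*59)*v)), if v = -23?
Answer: 94001857952/23315684959 ≈ 4.0317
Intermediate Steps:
86105/241997 + 354161/(((-71*59)*v)) = 86105/241997 + 354161/((-71*59*(-23))) = 86105*(1/241997) + 354161/((-4189*(-23))) = 86105/241997 + 354161/96347 = 94001857952/23315684959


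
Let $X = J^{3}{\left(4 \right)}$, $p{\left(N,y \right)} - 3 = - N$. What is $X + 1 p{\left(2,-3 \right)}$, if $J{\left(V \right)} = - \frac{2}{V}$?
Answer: $\frac{7}{8} \approx 0.875$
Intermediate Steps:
$p{\left(N,y \right)} = 3 - N$
$X = - \frac{1}{8}$ ($X = \left(- \frac{2}{4}\right)^{3} = \left(\left(-2\right) \frac{1}{4}\right)^{3} = \left(- \frac{1}{2}\right)^{3} = - \frac{1}{8} \approx -0.125$)
$X + 1 p{\left(2,-3 \right)} = - \frac{1}{8} + 1 \left(3 - 2\right) = - \frac{1}{8} + 1 \cdot 1 = - \frac{1}{8} + 1 = \frac{7}{8}$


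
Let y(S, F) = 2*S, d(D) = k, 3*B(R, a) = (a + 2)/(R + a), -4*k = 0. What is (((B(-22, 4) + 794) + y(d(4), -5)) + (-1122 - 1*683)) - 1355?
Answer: -21295/9 ≈ -2366.1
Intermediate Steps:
k = 0 (k = -1/4*0 = 0)
B(R, a) = (2 + a)/(3*(R + a)) (B(R, a) = ((a + 2)/(R + a))/3 = ((2 + a)/(R + a))/3 = (2 + a)/(3*(R + a)))
d(D) = 0
(((B(-22, 4) + 794) + y(d(4), -5)) + (-1122 - 1*683)) - 1355 = ((((2 + 4)/(3*(-22 + 4)) + 794) + 2*0) + (-1122 - 1*683)) - 1355 = ((((1/3)*6/(-18) + 794) + 0) + (-1122 - 683)) - 1355 = ((((1/3)*(-1/18)*6 + 794) + 0) - 1805) - 1355 = (((-1/9 + 794) + 0) - 1805) - 1355 = ((7145/9 + 0) - 1805) - 1355 = (7145/9 - 1805) - 1355 = -9100/9 - 1355 = -21295/9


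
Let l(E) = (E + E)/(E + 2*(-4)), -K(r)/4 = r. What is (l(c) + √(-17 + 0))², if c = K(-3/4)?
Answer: (6 - 5*I*√17)²/25 ≈ -15.56 - 9.8954*I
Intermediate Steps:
K(r) = -4*r
c = 3 (c = -(-12)/4 = -4*(-¾) = 3)
l(E) = 2*E/(-8 + E) (l(E) = (2*E)/(E - 8) = (2*E)/(-8 + E) = 2*E/(-8 + E))
(l(c) + √(-17 + 0))² = (2*3/(-8 + 3) + √(-17 + 0))² = (2*3/(-5) + √(-17))² = (2*3*(-⅕) + I*√17)² = (-6/5 + I*√17)²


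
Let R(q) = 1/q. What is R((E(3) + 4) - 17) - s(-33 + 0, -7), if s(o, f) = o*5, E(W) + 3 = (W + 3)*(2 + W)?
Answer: 2311/14 ≈ 165.07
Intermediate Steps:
E(W) = -3 + (2 + W)*(3 + W) (E(W) = -3 + (W + 3)*(2 + W) = -3 + (3 + W)*(2 + W) = -3 + (2 + W)*(3 + W))
s(o, f) = 5*o
R(q) = 1/q
R((E(3) + 4) - 17) - s(-33 + 0, -7) = 1/(((3 + 3**2 + 5*3) + 4) - 17) - 5*(-33 + 0) = 1/(((3 + 9 + 15) + 4) - 17) - 5*(-33) = 1/((27 + 4) - 17) - 1*(-165) = 1/(31 - 17) + 165 = 1/14 + 165 = 2311/14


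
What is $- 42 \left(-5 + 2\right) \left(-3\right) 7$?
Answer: $-2646$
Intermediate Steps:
$- 42 \left(-5 + 2\right) \left(-3\right) 7 = - 42 \left(\left(-3\right) \left(-3\right)\right) 7 = \left(-42\right) 9 \cdot 7 = \left(-378\right) 7 = -2646$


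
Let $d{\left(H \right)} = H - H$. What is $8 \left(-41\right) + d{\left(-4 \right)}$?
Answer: $-328$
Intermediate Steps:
$d{\left(H \right)} = 0$
$8 \left(-41\right) + d{\left(-4 \right)} = 8 \left(-41\right) + 0 = -328 + 0 = -328$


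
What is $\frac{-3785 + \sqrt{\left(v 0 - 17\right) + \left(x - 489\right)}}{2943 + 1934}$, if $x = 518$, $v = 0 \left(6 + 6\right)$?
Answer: $- \frac{3785}{4877} + \frac{2 \sqrt{3}}{4877} \approx -0.77538$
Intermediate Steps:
$v = 0$ ($v = 0 \cdot 12 = 0$)
$\frac{-3785 + \sqrt{\left(v 0 - 17\right) + \left(x - 489\right)}}{2943 + 1934} = \frac{-3785 + \sqrt{\left(0 \cdot 0 - 17\right) + \left(518 - 489\right)}}{2943 + 1934} = \frac{-3785 + \sqrt{\left(0 - 17\right) + 29}}{4877} = \left(-3785 + \sqrt{-17 + 29}\right) \frac{1}{4877} = \left(-3785 + \sqrt{12}\right) \frac{1}{4877} = \left(-3785 + 2 \sqrt{3}\right) \frac{1}{4877} = - \frac{3785}{4877} + \frac{2 \sqrt{3}}{4877}$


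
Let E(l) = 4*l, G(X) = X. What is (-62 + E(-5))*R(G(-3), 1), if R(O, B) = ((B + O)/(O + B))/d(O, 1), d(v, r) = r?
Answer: -82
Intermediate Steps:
R(O, B) = 1 (R(O, B) = ((B + O)/(O + B))/1 = ((B + O)/(B + O))*1 = 1*1 = 1)
(-62 + E(-5))*R(G(-3), 1) = (-62 + 4*(-5))*1 = (-62 - 20)*1 = -82*1 = -82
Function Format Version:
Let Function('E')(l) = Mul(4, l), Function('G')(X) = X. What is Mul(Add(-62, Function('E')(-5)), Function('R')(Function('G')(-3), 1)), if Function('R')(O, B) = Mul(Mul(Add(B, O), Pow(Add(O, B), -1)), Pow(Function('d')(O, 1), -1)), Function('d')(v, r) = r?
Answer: -82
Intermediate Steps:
Function('R')(O, B) = 1 (Function('R')(O, B) = Mul(Mul(Add(B, O), Pow(Add(O, B), -1)), Pow(1, -1)) = Mul(Mul(Add(B, O), Pow(Add(B, O), -1)), 1) = Mul(1, 1) = 1)
Mul(Add(-62, Function('E')(-5)), Function('R')(Function('G')(-3), 1)) = Mul(Add(-62, Mul(4, -5)), 1) = Mul(Add(-62, -20), 1) = Mul(-82, 1) = -82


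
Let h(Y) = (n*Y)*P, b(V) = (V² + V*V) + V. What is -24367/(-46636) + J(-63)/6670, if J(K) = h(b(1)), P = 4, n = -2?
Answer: 80704313/155531060 ≈ 0.51890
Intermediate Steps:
b(V) = V + 2*V² (b(V) = (V² + V²) + V = 2*V² + V = V + 2*V²)
h(Y) = -8*Y (h(Y) = -2*Y*4 = -8*Y)
J(K) = -24 (J(K) = -8*(1 + 2*1) = -8*(1 + 2) = -8*3 = -24)
-24367/(-46636) + J(-63)/6670 = -24367/(-46636) - 24/6670 = -24367*(-1/46636) - 24*1/6670 = 24367/46636 - 12/3335 = 80704313/155531060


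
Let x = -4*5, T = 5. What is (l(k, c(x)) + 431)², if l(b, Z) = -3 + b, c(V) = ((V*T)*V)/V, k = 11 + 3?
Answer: 195364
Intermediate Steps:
x = -20
k = 14
c(V) = 5*V (c(V) = ((V*5)*V)/V = ((5*V)*V)/V = (5*V²)/V = 5*V)
(l(k, c(x)) + 431)² = ((-3 + 14) + 431)² = (11 + 431)² = 442² = 195364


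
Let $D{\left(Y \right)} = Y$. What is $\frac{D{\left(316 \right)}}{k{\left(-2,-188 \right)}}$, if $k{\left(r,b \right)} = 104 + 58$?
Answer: $\frac{158}{81} \approx 1.9506$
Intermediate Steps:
$k{\left(r,b \right)} = 162$
$\frac{D{\left(316 \right)}}{k{\left(-2,-188 \right)}} = \frac{316}{162} = 316 \cdot \frac{1}{162} = \frac{158}{81}$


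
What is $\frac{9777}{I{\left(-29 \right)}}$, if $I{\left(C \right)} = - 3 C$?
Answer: $\frac{3259}{29} \approx 112.38$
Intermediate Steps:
$\frac{9777}{I{\left(-29 \right)}} = \frac{9777}{\left(-3\right) \left(-29\right)} = \frac{9777}{87} = 9777 \cdot \frac{1}{87} = \frac{3259}{29}$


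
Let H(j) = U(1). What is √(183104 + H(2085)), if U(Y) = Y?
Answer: 3*√20345 ≈ 427.91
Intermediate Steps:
H(j) = 1
√(183104 + H(2085)) = √(183104 + 1) = √183105 = 3*√20345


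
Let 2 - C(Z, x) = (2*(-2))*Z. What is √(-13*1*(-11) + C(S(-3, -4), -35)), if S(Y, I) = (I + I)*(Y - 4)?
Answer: 3*√41 ≈ 19.209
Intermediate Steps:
S(Y, I) = 2*I*(-4 + Y) (S(Y, I) = (2*I)*(-4 + Y) = 2*I*(-4 + Y))
C(Z, x) = 2 + 4*Z (C(Z, x) = 2 - 2*(-2)*Z = 2 - (-4)*Z = 2 + 4*Z)
√(-13*1*(-11) + C(S(-3, -4), -35)) = √(-13*1*(-11) + (2 + 4*(2*(-4)*(-4 - 3)))) = √(-13*(-11) + (2 + 4*(2*(-4)*(-7)))) = √(143 + (2 + 4*56)) = √(143 + (2 + 224)) = √(143 + 226) = √369 = 3*√41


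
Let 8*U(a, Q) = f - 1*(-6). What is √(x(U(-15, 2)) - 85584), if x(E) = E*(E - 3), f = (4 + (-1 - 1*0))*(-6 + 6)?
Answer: I*√1369371/4 ≈ 292.55*I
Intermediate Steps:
f = 0 (f = (4 + (-1 + 0))*0 = (4 - 1)*0 = 3*0 = 0)
U(a, Q) = ¾ (U(a, Q) = (0 - 1*(-6))/8 = (0 + 6)/8 = (⅛)*6 = ¾)
x(E) = E*(-3 + E)
√(x(U(-15, 2)) - 85584) = √(3*(-3 + ¾)/4 - 85584) = √((¾)*(-9/4) - 85584) = √(-27/16 - 85584) = √(-1369371/16) = I*√1369371/4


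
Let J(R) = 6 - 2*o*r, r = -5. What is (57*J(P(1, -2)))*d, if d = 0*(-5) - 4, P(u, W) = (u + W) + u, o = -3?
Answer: 5472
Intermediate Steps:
P(u, W) = W + 2*u (P(u, W) = (W + u) + u = W + 2*u)
J(R) = -24 (J(R) = 6 - (-6)*(-5) = 6 - 2*15 = 6 - 30 = -24)
d = -4 (d = 0 - 4 = -4)
(57*J(P(1, -2)))*d = (57*(-24))*(-4) = -1368*(-4) = 5472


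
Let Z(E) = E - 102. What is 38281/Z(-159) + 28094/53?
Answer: 5303641/13833 ≈ 383.40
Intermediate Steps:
Z(E) = -102 + E
38281/Z(-159) + 28094/53 = 38281/(-102 - 159) + 28094/53 = 38281/(-261) + 28094*(1/53) = 38281*(-1/261) + 28094/53 = -38281/261 + 28094/53 = 5303641/13833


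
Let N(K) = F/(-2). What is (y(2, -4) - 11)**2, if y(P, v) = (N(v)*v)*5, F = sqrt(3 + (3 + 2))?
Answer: 921 - 440*sqrt(2) ≈ 298.75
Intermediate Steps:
F = 2*sqrt(2) (F = sqrt(3 + 5) = sqrt(8) = 2*sqrt(2) ≈ 2.8284)
N(K) = -sqrt(2) (N(K) = (2*sqrt(2))/(-2) = (2*sqrt(2))*(-1/2) = -sqrt(2))
y(P, v) = -5*v*sqrt(2) (y(P, v) = ((-sqrt(2))*v)*5 = -v*sqrt(2)*5 = -5*v*sqrt(2))
(y(2, -4) - 11)**2 = (-5*(-4)*sqrt(2) - 11)**2 = (20*sqrt(2) - 11)**2 = (-11 + 20*sqrt(2))**2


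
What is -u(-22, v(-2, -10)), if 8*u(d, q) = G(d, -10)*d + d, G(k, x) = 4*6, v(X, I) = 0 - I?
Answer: 275/4 ≈ 68.750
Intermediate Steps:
v(X, I) = -I
G(k, x) = 24
u(d, q) = 25*d/8 (u(d, q) = (24*d + d)/8 = (25*d)/8 = 25*d/8)
-u(-22, v(-2, -10)) = -25*(-22)/8 = -1*(-275/4) = 275/4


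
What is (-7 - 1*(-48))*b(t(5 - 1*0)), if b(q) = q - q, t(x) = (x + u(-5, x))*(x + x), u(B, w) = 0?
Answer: 0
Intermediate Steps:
t(x) = 2*x**2 (t(x) = (x + 0)*(x + x) = x*(2*x) = 2*x**2)
b(q) = 0
(-7 - 1*(-48))*b(t(5 - 1*0)) = (-7 - 1*(-48))*0 = (-7 + 48)*0 = 41*0 = 0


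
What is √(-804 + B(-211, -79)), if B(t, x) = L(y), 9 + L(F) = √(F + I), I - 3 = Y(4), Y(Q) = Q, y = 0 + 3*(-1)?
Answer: I*√811 ≈ 28.478*I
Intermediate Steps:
y = -3 (y = 0 - 3 = -3)
I = 7 (I = 3 + 4 = 7)
L(F) = -9 + √(7 + F) (L(F) = -9 + √(F + 7) = -9 + √(7 + F))
B(t, x) = -7 (B(t, x) = -9 + √(7 - 3) = -9 + √4 = -9 + 2 = -7)
√(-804 + B(-211, -79)) = √(-804 - 7) = √(-811) = I*√811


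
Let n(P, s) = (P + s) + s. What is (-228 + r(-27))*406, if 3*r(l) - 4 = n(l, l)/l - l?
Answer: -263900/3 ≈ -87967.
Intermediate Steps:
n(P, s) = P + 2*s
r(l) = 7/3 - l/3 (r(l) = 4/3 + ((l + 2*l)/l - l)/3 = 4/3 + ((3*l)/l - l)/3 = 4/3 + (3 - l)/3 = 4/3 + (1 - l/3) = 7/3 - l/3)
(-228 + r(-27))*406 = (-228 + (7/3 - ⅓*(-27)))*406 = (-228 + (7/3 + 9))*406 = (-228 + 34/3)*406 = -650/3*406 = -263900/3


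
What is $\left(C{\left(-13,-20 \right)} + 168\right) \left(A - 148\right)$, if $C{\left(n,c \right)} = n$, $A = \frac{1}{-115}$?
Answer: $- \frac{527651}{23} \approx -22941.0$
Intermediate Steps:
$A = - \frac{1}{115} \approx -0.0086956$
$\left(C{\left(-13,-20 \right)} + 168\right) \left(A - 148\right) = \left(-13 + 168\right) \left(- \frac{1}{115} - 148\right) = 155 \left(- \frac{17021}{115}\right) = - \frac{527651}{23}$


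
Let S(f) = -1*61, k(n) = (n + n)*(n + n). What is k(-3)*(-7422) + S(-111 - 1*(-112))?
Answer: -267253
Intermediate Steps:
k(n) = 4*n² (k(n) = (2*n)*(2*n) = 4*n²)
S(f) = -61
k(-3)*(-7422) + S(-111 - 1*(-112)) = (4*(-3)²)*(-7422) - 61 = (4*9)*(-7422) - 61 = 36*(-7422) - 61 = -267192 - 61 = -267253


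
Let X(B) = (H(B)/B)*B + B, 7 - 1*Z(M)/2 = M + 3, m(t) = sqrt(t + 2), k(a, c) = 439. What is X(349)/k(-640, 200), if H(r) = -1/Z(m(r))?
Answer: 116917/147065 + 3*sqrt(39)/294130 ≈ 0.79507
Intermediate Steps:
m(t) = sqrt(2 + t)
Z(M) = 8 - 2*M (Z(M) = 14 - 2*(M + 3) = 14 - 2*(3 + M) = 14 + (-6 - 2*M) = 8 - 2*M)
H(r) = -1/(8 - 2*sqrt(2 + r))
X(B) = B + 1/(2*(-4 + sqrt(2 + B))) (X(B) = ((1/(2*(-4 + sqrt(2 + B))))/B)*B + B = (1/(2*B*(-4 + sqrt(2 + B))))*B + B = 1/(2*(-4 + sqrt(2 + B))) + B = B + 1/(2*(-4 + sqrt(2 + B))))
X(349)/k(-640, 200) = (349 + 1/(-8 + 2*sqrt(2 + 349)))/439 = (349 + 1/(-8 + 2*sqrt(351)))*(1/439) = (349 + 1/(-8 + 2*(3*sqrt(39))))*(1/439) = (349 + 1/(-8 + 6*sqrt(39)))*(1/439) = 349/439 + 1/(439*(-8 + 6*sqrt(39)))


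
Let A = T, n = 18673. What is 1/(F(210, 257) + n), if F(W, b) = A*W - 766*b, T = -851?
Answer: -1/356899 ≈ -2.8019e-6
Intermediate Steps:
A = -851
F(W, b) = -851*W - 766*b
1/(F(210, 257) + n) = 1/((-851*210 - 766*257) + 18673) = 1/((-178710 - 196862) + 18673) = 1/(-375572 + 18673) = 1/(-356899) = -1/356899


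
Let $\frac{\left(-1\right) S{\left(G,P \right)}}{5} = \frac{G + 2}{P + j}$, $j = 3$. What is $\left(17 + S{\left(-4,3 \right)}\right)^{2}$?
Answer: $\frac{3136}{9} \approx 348.44$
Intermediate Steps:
$S{\left(G,P \right)} = - \frac{5 \left(2 + G\right)}{3 + P}$ ($S{\left(G,P \right)} = - 5 \frac{G + 2}{P + 3} = - 5 \frac{2 + G}{3 + P} = - \frac{5 \left(2 + G\right)}{3 + P}$)
$\left(17 + S{\left(-4,3 \right)}\right)^{2} = \left(17 + \frac{5 \left(-2 - -4\right)}{3 + 3}\right)^{2} = \left(17 + \frac{5 \left(-2 + 4\right)}{6}\right)^{2} = \left(17 + 5 \cdot \frac{1}{6} \cdot 2\right)^{2} = \left(17 + \frac{5}{3}\right)^{2} = \left(\frac{56}{3}\right)^{2} = \frac{3136}{9}$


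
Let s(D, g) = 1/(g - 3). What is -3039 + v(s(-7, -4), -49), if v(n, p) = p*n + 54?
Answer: -2978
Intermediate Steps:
s(D, g) = 1/(-3 + g)
v(n, p) = 54 + n*p (v(n, p) = n*p + 54 = 54 + n*p)
-3039 + v(s(-7, -4), -49) = -3039 + (54 - 49/(-3 - 4)) = -3039 + (54 - 49/(-7)) = -3039 + (54 - 1/7*(-49)) = -3039 + (54 + 7) = -3039 + 61 = -2978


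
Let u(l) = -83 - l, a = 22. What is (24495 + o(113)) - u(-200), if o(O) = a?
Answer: 24400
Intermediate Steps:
o(O) = 22
(24495 + o(113)) - u(-200) = (24495 + 22) - (-83 - 1*(-200)) = 24517 - (-83 + 200) = 24517 - 1*117 = 24517 - 117 = 24400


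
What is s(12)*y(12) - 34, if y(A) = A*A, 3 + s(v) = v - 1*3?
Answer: 830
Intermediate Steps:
s(v) = -6 + v (s(v) = -3 + (v - 1*3) = -3 + (v - 3) = -3 + (-3 + v) = -6 + v)
y(A) = A²
s(12)*y(12) - 34 = (-6 + 12)*12² - 34 = 6*144 - 34 = 864 - 34 = 830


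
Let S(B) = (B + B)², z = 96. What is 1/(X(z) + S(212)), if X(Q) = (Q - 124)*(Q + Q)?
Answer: 1/174400 ≈ 5.7339e-6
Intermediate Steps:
S(B) = 4*B² (S(B) = (2*B)² = 4*B²)
X(Q) = 2*Q*(-124 + Q) (X(Q) = (-124 + Q)*(2*Q) = 2*Q*(-124 + Q))
1/(X(z) + S(212)) = 1/(2*96*(-124 + 96) + 4*212²) = 1/(2*96*(-28) + 4*44944) = 1/(-5376 + 179776) = 1/174400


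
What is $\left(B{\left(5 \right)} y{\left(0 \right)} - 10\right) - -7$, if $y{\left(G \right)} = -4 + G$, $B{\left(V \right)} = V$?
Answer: $-23$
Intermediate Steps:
$\left(B{\left(5 \right)} y{\left(0 \right)} - 10\right) - -7 = \left(5 \left(-4 + 0\right) - 10\right) - -7 = \left(5 \left(-4\right) - 10\right) + 7 = \left(-20 - 10\right) + 7 = -30 + 7 = -23$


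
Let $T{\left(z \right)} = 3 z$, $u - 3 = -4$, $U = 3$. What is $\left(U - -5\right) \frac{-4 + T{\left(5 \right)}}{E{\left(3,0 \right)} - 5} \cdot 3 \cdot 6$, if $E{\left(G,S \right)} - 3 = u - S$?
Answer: $-528$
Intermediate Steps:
$u = -1$ ($u = 3 - 4 = -1$)
$E{\left(G,S \right)} = 2 - S$ ($E{\left(G,S \right)} = 3 - \left(1 + S\right) = 2 - S$)
$\left(U - -5\right) \frac{-4 + T{\left(5 \right)}}{E{\left(3,0 \right)} - 5} \cdot 3 \cdot 6 = \left(3 - -5\right) \frac{-4 + 3 \cdot 5}{\left(2 - 0\right) - 5} \cdot 3 \cdot 6 = \left(3 + 5\right) \frac{-4 + 15}{\left(2 + 0\right) - 5} \cdot 18 = 8 \frac{11}{2 - 5} \cdot 18 = 8 \frac{11}{-3} \cdot 18 = 8 \cdot 11 \left(- \frac{1}{3}\right) 18 = 8 \left(- \frac{11}{3}\right) 18 = \left(- \frac{88}{3}\right) 18 = -528$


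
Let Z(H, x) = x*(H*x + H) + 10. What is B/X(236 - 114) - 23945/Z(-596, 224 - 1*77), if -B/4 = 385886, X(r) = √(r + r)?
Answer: 23945/12966566 - 12652*√61 ≈ -98815.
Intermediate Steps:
X(r) = √2*√r (X(r) = √(2*r) = √2*√r)
Z(H, x) = 10 + x*(H + H*x) (Z(H, x) = x*(H + H*x) + 10 = 10 + x*(H + H*x))
B = -1543544 (B = -4*385886 = -1543544)
B/X(236 - 114) - 23945/Z(-596, 224 - 1*77) = -1543544*√2/(2*√(236 - 114)) - 23945/(10 - 596*(224 - 1*77) - 596*(224 - 1*77)²) = -1543544*√61/122 - 23945/(10 - 596*(224 - 77) - 596*(224 - 77)²) = -1543544*√61/122 - 23945/(10 - 596*147 - 596*147²) = -12652*√61 - 23945/(10 - 87612 - 596*21609) = -12652*√61 - 23945/(10 - 87612 - 12878964) = -12652*√61 - 23945/(-12966566) = -12652*√61 - 23945*(-1/12966566) = -12652*√61 + 23945/12966566 = 23945/12966566 - 12652*√61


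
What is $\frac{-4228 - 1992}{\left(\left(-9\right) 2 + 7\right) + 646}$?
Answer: $- \frac{1244}{127} \approx -9.7953$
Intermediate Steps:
$\frac{-4228 - 1992}{\left(\left(-9\right) 2 + 7\right) + 646} = - \frac{6220}{\left(-18 + 7\right) + 646} = - \frac{6220}{-11 + 646} = - \frac{6220}{635} = \left(-6220\right) \frac{1}{635} = - \frac{1244}{127}$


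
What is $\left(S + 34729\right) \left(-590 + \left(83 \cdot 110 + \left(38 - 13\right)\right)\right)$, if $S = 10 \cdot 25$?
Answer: $299595135$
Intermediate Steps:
$S = 250$
$\left(S + 34729\right) \left(-590 + \left(83 \cdot 110 + \left(38 - 13\right)\right)\right) = \left(250 + 34729\right) \left(-590 + \left(83 \cdot 110 + \left(38 - 13\right)\right)\right) = 34979 \left(-590 + \left(9130 + \left(38 - 13\right)\right)\right) = 34979 \left(-590 + \left(9130 + 25\right)\right) = 34979 \left(-590 + 9155\right) = 34979 \cdot 8565 = 299595135$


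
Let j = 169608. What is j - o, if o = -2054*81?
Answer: 335982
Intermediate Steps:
o = -166374
j - o = 169608 - 1*(-166374) = 169608 + 166374 = 335982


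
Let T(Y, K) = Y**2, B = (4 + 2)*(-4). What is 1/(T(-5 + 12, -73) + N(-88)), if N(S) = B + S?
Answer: -1/63 ≈ -0.015873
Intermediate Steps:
B = -24 (B = 6*(-4) = -24)
N(S) = -24 + S
1/(T(-5 + 12, -73) + N(-88)) = 1/((-5 + 12)**2 + (-24 - 88)) = 1/(7**2 - 112) = 1/(49 - 112) = 1/(-63) = -1/63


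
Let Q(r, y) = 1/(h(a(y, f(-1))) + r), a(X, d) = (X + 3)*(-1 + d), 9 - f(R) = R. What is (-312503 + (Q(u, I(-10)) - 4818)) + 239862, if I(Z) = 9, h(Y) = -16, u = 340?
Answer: -25096715/324 ≈ -77459.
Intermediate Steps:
f(R) = 9 - R
a(X, d) = (-1 + d)*(3 + X) (a(X, d) = (3 + X)*(-1 + d) = (-1 + d)*(3 + X))
Q(r, y) = 1/(-16 + r)
(-312503 + (Q(u, I(-10)) - 4818)) + 239862 = (-312503 + (1/(-16 + 340) - 4818)) + 239862 = (-312503 + (1/324 - 4818)) + 239862 = (-312503 - 1561031/324) + 239862 = -102812003/324 + 239862 = -25096715/324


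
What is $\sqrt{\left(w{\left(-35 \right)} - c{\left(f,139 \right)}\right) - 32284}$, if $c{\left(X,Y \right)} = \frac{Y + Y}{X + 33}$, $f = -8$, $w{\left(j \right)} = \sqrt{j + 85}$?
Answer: $\frac{\sqrt{-807378 + 125 \sqrt{2}}}{5} \approx 179.69 i$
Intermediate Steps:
$w{\left(j \right)} = \sqrt{85 + j}$
$c{\left(X,Y \right)} = \frac{2 Y}{33 + X}$
$\sqrt{\left(w{\left(-35 \right)} - c{\left(f,139 \right)}\right) - 32284} = \sqrt{\left(\sqrt{85 - 35} - 2 \cdot 139 \frac{1}{33 - 8}\right) - 32284} = \sqrt{\left(\sqrt{50} - 2 \cdot 139 \cdot \frac{1}{25}\right) - 32284} = \sqrt{\left(5 \sqrt{2} - 2 \cdot 139 \cdot \frac{1}{25}\right) - 32284} = \sqrt{\left(5 \sqrt{2} - \frac{278}{25}\right) - 32284} = \sqrt{\left(- \frac{278}{25} + 5 \sqrt{2}\right) - 32284} = \sqrt{- \frac{807378}{25} + 5 \sqrt{2}}$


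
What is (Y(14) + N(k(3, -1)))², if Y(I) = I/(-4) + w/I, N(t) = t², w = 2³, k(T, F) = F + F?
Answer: 225/196 ≈ 1.1480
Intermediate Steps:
k(T, F) = 2*F
w = 8
Y(I) = 8/I - I/4 (Y(I) = I/(-4) + 8/I = I*(-¼) + 8/I = -I/4 + 8/I = 8/I - I/4)
(Y(14) + N(k(3, -1)))² = ((8/14 - ¼*14) + (2*(-1))²)² = ((8*(1/14) - 7/2) + (-2)²)² = ((4/7 - 7/2) + 4)² = (-41/14 + 4)² = (15/14)² = 225/196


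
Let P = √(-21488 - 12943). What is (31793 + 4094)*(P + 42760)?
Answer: 1534528120 + 35887*I*√34431 ≈ 1.5345e+9 + 6.659e+6*I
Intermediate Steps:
P = I*√34431 (P = √(-34431) = I*√34431 ≈ 185.56*I)
(31793 + 4094)*(P + 42760) = (31793 + 4094)*(I*√34431 + 42760) = 35887*(42760 + I*√34431) = 1534528120 + 35887*I*√34431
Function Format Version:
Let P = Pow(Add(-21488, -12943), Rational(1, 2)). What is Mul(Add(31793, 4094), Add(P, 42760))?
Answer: Add(1534528120, Mul(35887, I, Pow(34431, Rational(1, 2)))) ≈ Add(1.5345e+9, Mul(6.6590e+6, I))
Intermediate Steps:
P = Mul(I, Pow(34431, Rational(1, 2))) (P = Pow(-34431, Rational(1, 2)) = Mul(I, Pow(34431, Rational(1, 2))) ≈ Mul(185.56, I))
Mul(Add(31793, 4094), Add(P, 42760)) = Mul(Add(31793, 4094), Add(Mul(I, Pow(34431, Rational(1, 2))), 42760)) = Mul(35887, Add(42760, Mul(I, Pow(34431, Rational(1, 2))))) = Add(1534528120, Mul(35887, I, Pow(34431, Rational(1, 2))))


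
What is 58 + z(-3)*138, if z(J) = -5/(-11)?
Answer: 1328/11 ≈ 120.73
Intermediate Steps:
z(J) = 5/11 (z(J) = -5*(-1/11) = 5/11)
58 + z(-3)*138 = 58 + (5/11)*138 = 58 + 690/11 = 1328/11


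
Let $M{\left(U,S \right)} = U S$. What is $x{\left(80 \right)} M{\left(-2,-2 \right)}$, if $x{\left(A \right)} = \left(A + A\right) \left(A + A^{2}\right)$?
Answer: $4147200$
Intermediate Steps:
$M{\left(U,S \right)} = S U$
$x{\left(A \right)} = 2 A \left(A + A^{2}\right)$
$x{\left(80 \right)} M{\left(-2,-2 \right)} = 2 \cdot 80^{2} \left(1 + 80\right) \left(\left(-2\right) \left(-2\right)\right) = 2 \cdot 6400 \cdot 81 \cdot 4 = 1036800 \cdot 4 = 4147200$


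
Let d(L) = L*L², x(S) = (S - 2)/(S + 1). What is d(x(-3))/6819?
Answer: 125/54552 ≈ 0.0022914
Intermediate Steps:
x(S) = (-2 + S)/(1 + S)
d(L) = L³
d(x(-3))/6819 = ((-2 - 3)/(1 - 3))³/6819 = (-5/(-2))³*(1/6819) = (-½*(-5))³*(1/6819) = (5/2)³*(1/6819) = (125/8)*(1/6819) = 125/54552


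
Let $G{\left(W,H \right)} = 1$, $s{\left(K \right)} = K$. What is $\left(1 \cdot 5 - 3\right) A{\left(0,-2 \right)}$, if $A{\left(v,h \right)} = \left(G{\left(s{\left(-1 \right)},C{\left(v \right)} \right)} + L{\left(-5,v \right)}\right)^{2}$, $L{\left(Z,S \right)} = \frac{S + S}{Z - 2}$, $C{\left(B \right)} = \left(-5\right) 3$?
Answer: $2$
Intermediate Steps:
$C{\left(B \right)} = -15$
$L{\left(Z,S \right)} = \frac{2 S}{-2 + Z}$
$A{\left(v,h \right)} = \left(1 - \frac{2 v}{7}\right)^{2}$ ($A{\left(v,h \right)} = \left(1 + \frac{2 v}{-2 - 5}\right)^{2} = \left(1 + \frac{2 v}{-7}\right)^{2} = \left(1 + 2 v \left(- \frac{1}{7}\right)\right)^{2} = \left(1 - \frac{2 v}{7}\right)^{2}$)
$\left(1 \cdot 5 - 3\right) A{\left(0,-2 \right)} = \left(1 \cdot 5 - 3\right) \frac{\left(-7 + 2 \cdot 0\right)^{2}}{49} = \left(5 - 3\right) \frac{\left(-7 + 0\right)^{2}}{49} = 2 \frac{\left(-7\right)^{2}}{49} = 2 \cdot \frac{1}{49} \cdot 49 = 2 \cdot 1 = 2$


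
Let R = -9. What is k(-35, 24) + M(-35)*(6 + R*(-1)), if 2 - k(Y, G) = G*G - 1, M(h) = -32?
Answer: -1053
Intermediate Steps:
k(Y, G) = 3 - G**2 (k(Y, G) = 2 - (G*G - 1) = 2 - (G**2 - 1) = 2 - (-1 + G**2) = 2 + (1 - G**2) = 3 - G**2)
k(-35, 24) + M(-35)*(6 + R*(-1)) = (3 - 1*24**2) - 32*(6 - 9*(-1)) = (3 - 1*576) - 32*(6 + 9) = (3 - 576) - 32*15 = -573 - 480 = -1053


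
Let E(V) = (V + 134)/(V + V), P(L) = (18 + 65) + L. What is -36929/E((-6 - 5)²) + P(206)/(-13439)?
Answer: -120101970797/3426945 ≈ -35046.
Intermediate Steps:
P(L) = 83 + L
E(V) = (134 + V)/(2*V) (E(V) = (134 + V)/((2*V)) = (134 + V)*(1/(2*V)) = (134 + V)/(2*V))
-36929/E((-6 - 5)²) + P(206)/(-13439) = -36929*2*(-6 - 5)²/(134 + (-6 - 5)²) + (83 + 206)/(-13439) = -36929*242/(134 + (-11)²) + 289*(-1/13439) = -36929*242/(134 + 121) - 289/13439 = -36929/((½)*(1/121)*255) - 289/13439 = -36929/255/242 - 289/13439 = -36929*242/255 - 289/13439 = -8936818/255 - 289/13439 = -120101970797/3426945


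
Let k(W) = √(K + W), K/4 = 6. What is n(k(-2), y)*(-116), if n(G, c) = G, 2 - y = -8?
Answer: -116*√22 ≈ -544.09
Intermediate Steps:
K = 24 (K = 4*6 = 24)
y = 10 (y = 2 - 1*(-8) = 2 + 8 = 10)
k(W) = √(24 + W)
n(k(-2), y)*(-116) = √(24 - 2)*(-116) = √22*(-116) = -116*√22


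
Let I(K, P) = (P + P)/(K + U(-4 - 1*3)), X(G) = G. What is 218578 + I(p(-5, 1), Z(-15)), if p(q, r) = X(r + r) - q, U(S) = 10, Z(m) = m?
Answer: 3715796/17 ≈ 2.1858e+5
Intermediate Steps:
p(q, r) = -q + 2*r (p(q, r) = (r + r) - q = 2*r - q = -q + 2*r)
I(K, P) = 2*P/(10 + K) (I(K, P) = (P + P)/(K + 10) = (2*P)/(10 + K) = 2*P/(10 + K))
218578 + I(p(-5, 1), Z(-15)) = 218578 + 2*(-15)/(10 + (-1*(-5) + 2*1)) = 218578 + 2*(-15)/(10 + (5 + 2)) = 218578 + 2*(-15)/(10 + 7) = 218578 + 2*(-15)/17 = 218578 + 2*(-15)*(1/17) = 218578 - 30/17 = 3715796/17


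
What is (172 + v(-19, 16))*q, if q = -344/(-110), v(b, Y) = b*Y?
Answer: -2064/5 ≈ -412.80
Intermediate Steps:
v(b, Y) = Y*b
q = 172/55 (q = -344*(-1/110) = 172/55 ≈ 3.1273)
(172 + v(-19, 16))*q = (172 + 16*(-19))*(172/55) = (172 - 304)*(172/55) = -132*172/55 = -2064/5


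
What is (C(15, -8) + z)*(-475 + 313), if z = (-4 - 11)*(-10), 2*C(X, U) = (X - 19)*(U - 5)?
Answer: -28512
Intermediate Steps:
C(X, U) = (-19 + X)*(-5 + U)/2 (C(X, U) = ((X - 19)*(U - 5))/2 = ((-19 + X)*(-5 + U))/2 = (-19 + X)*(-5 + U)/2)
z = 150 (z = -15*(-10) = 150)
(C(15, -8) + z)*(-475 + 313) = ((95/2 - 19/2*(-8) - 5/2*15 + (½)*(-8)*15) + 150)*(-475 + 313) = ((95/2 + 76 - 75/2 - 60) + 150)*(-162) = (26 + 150)*(-162) = 176*(-162) = -28512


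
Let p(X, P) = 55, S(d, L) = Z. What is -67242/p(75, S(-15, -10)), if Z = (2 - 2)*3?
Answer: -67242/55 ≈ -1222.6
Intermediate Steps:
Z = 0 (Z = 0*3 = 0)
S(d, L) = 0
-67242/p(75, S(-15, -10)) = -67242/55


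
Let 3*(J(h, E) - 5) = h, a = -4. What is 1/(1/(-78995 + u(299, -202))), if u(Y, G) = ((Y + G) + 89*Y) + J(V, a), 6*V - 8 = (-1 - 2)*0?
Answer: -470534/9 ≈ -52282.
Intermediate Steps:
V = 4/3 (V = 4/3 + ((-1 - 2)*0)/6 = 4/3 + (-3*0)/6 = 4/3 + (⅙)*0 = 4/3 + 0 = 4/3 ≈ 1.3333)
J(h, E) = 5 + h/3
u(Y, G) = 49/9 + G + 90*Y (u(Y, G) = ((Y + G) + 89*Y) + (5 + (⅓)*(4/3)) = ((G + Y) + 89*Y) + (5 + 4/9) = (G + 90*Y) + 49/9 = 49/9 + G + 90*Y)
1/(1/(-78995 + u(299, -202))) = 1/(1/(-78995 + (49/9 - 202 + 90*299))) = 1/(1/(-78995 + (49/9 - 202 + 26910))) = 1/(1/(-78995 + 240421/9)) = 1/(1/(-470534/9)) = 1/(-9/470534) = -470534/9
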